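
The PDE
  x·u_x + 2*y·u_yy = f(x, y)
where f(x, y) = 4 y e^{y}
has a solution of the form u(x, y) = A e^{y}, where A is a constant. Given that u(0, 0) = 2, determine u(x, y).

Substitute the ansatz u = A e^{y} into the left-hand side.
Derivatives of the ansatz:
  u_x = 0
  u_yy = A e^{y}
Term by term:
  x·u_x = 0
  2*y·u_yy = 2 A y e^{y}
So the left-hand side equals
  2 A y e^{y}
This must equal f(x, y) = 4 y e^{y} identically.
Matching coefficients of the independent functions:
  [y e^{y}]:  2 A = 4
Solving: A = 2.
Check against the point condition:
  u(0, 0) = 2  ⟹  A = 2  ✓
Hence u(x, y) = 2 e^{y}.

Answer: u(x, y) = 2 e^{y}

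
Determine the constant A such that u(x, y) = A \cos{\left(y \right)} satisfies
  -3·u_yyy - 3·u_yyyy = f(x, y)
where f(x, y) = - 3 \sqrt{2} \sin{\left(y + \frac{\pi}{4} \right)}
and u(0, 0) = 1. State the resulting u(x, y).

Substitute the ansatz u = A \cos{\left(y \right)} into the left-hand side.
Derivatives of the ansatz:
  u_yyy = A \sin{\left(y \right)}
  u_yyyy = A \cos{\left(y \right)}
Term by term:
  -3·u_yyy = - 3 A \sin{\left(y \right)}
  -3·u_yyyy = - 3 A \cos{\left(y \right)}
So the left-hand side equals
  - 3 A \sin{\left(y \right)} - 3 A \cos{\left(y \right)}
This must equal f(x, y) identically; expanded, f = - 3 \sin{\left(y \right)} - 3 \cos{\left(y \right)}.
Matching coefficients of the independent functions:
  [\sin{\left(y \right)}, \cos{\left(y \right)}]:  - 3 A = -3
Solving: A = 1.
Check against the point condition:
  u(0, 0) = 1  ⟹  A = 1  ✓
Hence u(x, y) = \cos{\left(y \right)}.

Answer: u(x, y) = \cos{\left(y \right)}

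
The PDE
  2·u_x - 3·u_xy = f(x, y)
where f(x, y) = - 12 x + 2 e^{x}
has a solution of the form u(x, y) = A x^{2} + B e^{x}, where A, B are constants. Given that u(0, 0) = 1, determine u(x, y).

Answer: u(x, y) = - 3 x^{2} + e^{x}

Derivation:
Substitute the ansatz u = A x^{2} + B e^{x} into the left-hand side.
Derivatives of the ansatz:
  u_x = 2 A x + B e^{x}
  u_xy = 0
Term by term:
  2·u_x = 4 A x + 2 B e^{x}
  -3·u_xy = 0
So the left-hand side equals
  4 A x + 2 B e^{x}
This must equal f(x, y) = - 12 x + 2 e^{x} identically.
Matching coefficients of the independent functions:
  [x]:  4 A = -12
  [e^{x}]:  2 B = 2
Solving: A = -3, B = 1.
Check against the point condition:
  u(0, 0) = 1  ⟹  B = 1  ✓
Hence u(x, y) = - 3 x^{2} + e^{x}.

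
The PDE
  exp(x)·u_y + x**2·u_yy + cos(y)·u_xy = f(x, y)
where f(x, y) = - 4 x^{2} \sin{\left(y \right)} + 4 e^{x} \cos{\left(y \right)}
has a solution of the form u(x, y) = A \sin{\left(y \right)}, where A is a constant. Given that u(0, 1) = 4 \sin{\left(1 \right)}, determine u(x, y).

Substitute the ansatz u = A \sin{\left(y \right)} into the left-hand side.
Derivatives of the ansatz:
  u_y = A \cos{\left(y \right)}
  u_yy = - A \sin{\left(y \right)}
  u_xy = 0
Term by term:
  exp(x)·u_y = A e^{x} \cos{\left(y \right)}
  x**2·u_yy = - A x^{2} \sin{\left(y \right)}
  cos(y)·u_xy = 0
So the left-hand side equals
  - A x^{2} \sin{\left(y \right)} + A e^{x} \cos{\left(y \right)}
This must equal f(x, y) = - 4 x^{2} \sin{\left(y \right)} + 4 e^{x} \cos{\left(y \right)} identically.
Matching coefficients of the independent functions:
  [x^{2} \sin{\left(y \right)}]:  - A = -4
  [e^{x} \cos{\left(y \right)}]:  A = 4
Solving: A = 4.
Check against the point condition:
  u(0, 1) = 4 \sin{\left(1 \right)}  ⟹  A \sin{\left(1 \right)} = 4 \sin{\left(1 \right)}  ✓
Hence u(x, y) = 4 \sin{\left(y \right)}.

Answer: u(x, y) = 4 \sin{\left(y \right)}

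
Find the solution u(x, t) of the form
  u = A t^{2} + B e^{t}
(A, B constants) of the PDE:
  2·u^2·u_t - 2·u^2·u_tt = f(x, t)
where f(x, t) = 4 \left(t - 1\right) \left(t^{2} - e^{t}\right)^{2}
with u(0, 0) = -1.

Answer: u(x, t) = t^{2} - e^{t}

Derivation:
Substitute the ansatz u = A t^{2} + B e^{t} into the left-hand side.
Derivatives of the ansatz:
  u_t = 2 A t + B e^{t}
  u_tt = 2 A + B e^{t}
Term by term:
  2·u^2·u_t = 4 A^{3} t^{5} + 2 A^{2} B t^{4} e^{t} + 8 A^{2} B t^{3} e^{t} + 4 A B^{2} t^{2} e^{2 t} + 4 A B^{2} t e^{2 t} + 2 B^{3} e^{3 t}
  -2·u^2·u_tt = - 4 A^{3} t^{4} - 2 A^{2} B t^{4} e^{t} - 8 A^{2} B t^{2} e^{t} - 4 A B^{2} t^{2} e^{2 t} - 4 A B^{2} e^{2 t} - 2 B^{3} e^{3 t}
So the left-hand side equals
  4 A^{3} t^{5} - 4 A^{3} t^{4} + 8 A^{2} B t^{3} e^{t} - 8 A^{2} B t^{2} e^{t} + 4 A B^{2} t e^{2 t} - 4 A B^{2} e^{2 t}
This must equal f(x, t) identically; expanded, f = 4 t^{5} - 4 t^{4} - 8 t^{3} e^{t} + 8 t^{2} e^{t} + 4 t e^{2 t} - 4 e^{2 t}.
Matching coefficients of the independent functions:
  [t^{4}]:  - 4 A^{3} = -4
  [t^{5}]:  4 A^{3} = 4
  [t e^{2 t}]:  4 A B^{2} = 4
  [t^{2} e^{t}]:  - 8 A^{2} B = 8
  [t^{3} e^{t}]:  8 A^{2} B = -8
  [e^{2 t}]:  - 4 A B^{2} = -4
Solving: A = 1, B = -1.
Check against the point condition:
  u(0, 0) = -1  ⟹  B = -1  ✓
Hence u(x, t) = t^{2} - e^{t}.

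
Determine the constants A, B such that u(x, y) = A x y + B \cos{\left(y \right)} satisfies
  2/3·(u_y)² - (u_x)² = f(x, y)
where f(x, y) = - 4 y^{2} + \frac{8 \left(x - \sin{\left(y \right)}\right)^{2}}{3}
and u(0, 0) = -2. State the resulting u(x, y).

Substitute the ansatz u = A x y + B \cos{\left(y \right)} into the left-hand side.
Derivatives of the ansatz:
  u_y = A x - B \sin{\left(y \right)}
  u_x = A y
Term by term:
  2/3·(u_y)² = \frac{2 A^{2} x^{2}}{3} - \frac{4 A B x \sin{\left(y \right)}}{3} + \frac{2 B^{2} \sin^{2}{\left(y \right)}}{3}
  -(u_x)² = - A^{2} y^{2}
So the left-hand side equals
  \frac{2 A^{2} x^{2}}{3} - A^{2} y^{2} - \frac{4 A B x \sin{\left(y \right)}}{3} + \frac{2 B^{2} \sin^{2}{\left(y \right)}}{3}
This must equal f(x, y) identically; expanded, f = \frac{8 x^{2}}{3} - \frac{16 x \sin{\left(y \right)}}{3} - 4 y^{2} + \frac{8 \sin^{2}{\left(y \right)}}{3}.
Matching coefficients of the independent functions:
  [x^{2}]:  \frac{2 A^{2}}{3} = \frac{8}{3}
  [y^{2}]:  - A^{2} = -4
  [x \sin{\left(y \right)}]:  - \frac{4 A B}{3} = - \frac{16}{3}
  [\sin^{2}{\left(y \right)}]:  \frac{2 B^{2}}{3} = \frac{8}{3}
These equations allow (A, B) = (-2, -2) or (2, 2).
Impose the point condition(s):
  u(0, 0) = -2  ⟹  B = -2
Only A = -2, B = -2 satisfies everything.
Hence u(x, y) = - 2 x y - 2 \cos{\left(y \right)}.

Answer: u(x, y) = - 2 x y - 2 \cos{\left(y \right)}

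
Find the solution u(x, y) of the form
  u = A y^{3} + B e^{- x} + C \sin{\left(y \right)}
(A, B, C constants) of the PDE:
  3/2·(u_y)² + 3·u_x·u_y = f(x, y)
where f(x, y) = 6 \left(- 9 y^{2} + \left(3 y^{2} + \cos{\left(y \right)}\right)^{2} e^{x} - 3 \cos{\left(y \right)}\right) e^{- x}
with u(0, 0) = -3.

Substitute the ansatz u = A y^{3} + B e^{- x} + C \sin{\left(y \right)} into the left-hand side.
Derivatives of the ansatz:
  u_y = 3 A y^{2} + C \cos{\left(y \right)}
  u_x = - B e^{- x}
Term by term:
  3/2·(u_y)² = \frac{27 A^{2} y^{4}}{2} + 9 A C y^{2} \cos{\left(y \right)} + \frac{3 C^{2} \cos^{2}{\left(y \right)}}{2}
  3·u_x·u_y = - 9 A B y^{2} e^{- x} - 3 B C e^{- x} \cos{\left(y \right)}
So the left-hand side equals
  \frac{27 A^{2} y^{4}}{2} - 9 A B y^{2} e^{- x} + 9 A C y^{2} \cos{\left(y \right)} - 3 B C e^{- x} \cos{\left(y \right)} + \frac{3 C^{2} \cos^{2}{\left(y \right)}}{2}
This must equal f(x, y) identically; expanded, f = 54 y^{4} + 36 y^{2} \cos{\left(y \right)} - 54 y^{2} e^{- x} + 6 \cos^{2}{\left(y \right)} - 18 e^{- x} \cos{\left(y \right)}.
Matching coefficients of the independent functions:
  [y^{4}]:  \frac{27 A^{2}}{2} = 54
  [y^{2} e^{- x}]:  - 9 A B = -54
  [y^{2} \cos{\left(y \right)}]:  9 A C = 36
  [e^{- x} \cos{\left(y \right)}]:  - 3 B C = -18
  [\cos^{2}{\left(y \right)}]:  \frac{3 C^{2}}{2} = 6
These equations allow (A, B, C) = (-2, -3, -2) or (2, 3, 2).
Impose the point condition(s):
  u(0, 0) = -3  ⟹  B = -3
Only A = -2, B = -3, C = -2 satisfies everything.
Hence u(x, y) = - 2 y^{3} - 2 \sin{\left(y \right)} - 3 e^{- x}.

Answer: u(x, y) = - 2 y^{3} - 2 \sin{\left(y \right)} - 3 e^{- x}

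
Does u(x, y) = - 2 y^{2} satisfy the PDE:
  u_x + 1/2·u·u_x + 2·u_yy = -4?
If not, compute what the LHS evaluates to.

Evaluate each term of the left-hand side for u = - 2 y^{2}.
Derivatives:
  u_x = 0
  u_yy = -4
Terms:
  u_x = 0
  1/2·u·u_x = 0
  2·u_yy = -8
Sum: LHS = -8
Given right-hand side: -4. Difference LHS − RHS = -4 ≠ 0, so u is not a solution.

Answer: No, the LHS evaluates to -8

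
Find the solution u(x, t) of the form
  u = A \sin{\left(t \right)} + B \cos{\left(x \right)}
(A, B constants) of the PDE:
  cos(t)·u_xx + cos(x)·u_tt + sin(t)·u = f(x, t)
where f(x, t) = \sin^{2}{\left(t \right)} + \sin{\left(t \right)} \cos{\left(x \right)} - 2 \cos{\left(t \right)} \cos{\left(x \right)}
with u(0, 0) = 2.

Substitute the ansatz u = A \sin{\left(t \right)} + B \cos{\left(x \right)} into the left-hand side.
Derivatives of the ansatz:
  u_xx = - B \cos{\left(x \right)}
  u_tt = - A \sin{\left(t \right)}
Term by term:
  cos(t)·u_xx = - B \cos{\left(t \right)} \cos{\left(x \right)}
  cos(x)·u_tt = - A \sin{\left(t \right)} \cos{\left(x \right)}
  sin(t)·u = A \sin^{2}{\left(t \right)} + B \sin{\left(t \right)} \cos{\left(x \right)}
So the left-hand side equals
  A \sin^{2}{\left(t \right)} - A \sin{\left(t \right)} \cos{\left(x \right)} + B \sin{\left(t \right)} \cos{\left(x \right)} - B \cos{\left(t \right)} \cos{\left(x \right)}
This must equal f(x, t) = \sin^{2}{\left(t \right)} + \sin{\left(t \right)} \cos{\left(x \right)} - 2 \cos{\left(t \right)} \cos{\left(x \right)} identically.
Matching coefficients of the independent functions:
  [\sin{\left(t \right)} \cos{\left(x \right)}]:  - A + B = 1
  [\cos{\left(t \right)} \cos{\left(x \right)}]:  - B = -2
  [\sin^{2}{\left(t \right)}]:  A = 1
Solving: A = 1, B = 2.
Check against the point condition:
  u(0, 0) = 2  ⟹  B = 2  ✓
Hence u(x, t) = \sin{\left(t \right)} + 2 \cos{\left(x \right)}.

Answer: u(x, t) = \sin{\left(t \right)} + 2 \cos{\left(x \right)}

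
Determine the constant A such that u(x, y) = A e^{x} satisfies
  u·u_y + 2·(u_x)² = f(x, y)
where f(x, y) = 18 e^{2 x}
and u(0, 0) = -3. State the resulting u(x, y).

Substitute the ansatz u = A e^{x} into the left-hand side.
Derivatives of the ansatz:
  u_y = 0
  u_x = A e^{x}
Term by term:
  u·u_y = 0
  2·(u_x)² = 2 A^{2} e^{2 x}
So the left-hand side equals
  2 A^{2} e^{2 x}
This must equal f(x, y) = 18 e^{2 x} identically.
Matching coefficients of the independent functions:
  [e^{2 x}]:  2 A^{2} = 18
These equations allow (A) = (-3) or (3).
Impose the point condition(s):
  u(0, 0) = -3  ⟹  A = -3
Only A = -3 satisfies everything.
Hence u(x, y) = - 3 e^{x}.

Answer: u(x, y) = - 3 e^{x}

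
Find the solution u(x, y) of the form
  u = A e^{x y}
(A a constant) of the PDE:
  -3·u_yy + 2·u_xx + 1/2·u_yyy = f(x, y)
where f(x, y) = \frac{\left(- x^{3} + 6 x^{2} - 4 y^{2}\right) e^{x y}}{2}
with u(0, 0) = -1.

Substitute the ansatz u = A e^{x y} into the left-hand side.
Derivatives of the ansatz:
  u_yy = A x^{2} e^{x y}
  u_xx = A y^{2} e^{x y}
  u_yyy = A x^{3} e^{x y}
Term by term:
  -3·u_yy = - 3 A x^{2} e^{x y}
  2·u_xx = 2 A y^{2} e^{x y}
  1/2·u_yyy = \frac{A x^{3} e^{x y}}{2}
So the left-hand side equals
  \frac{A x^{3} e^{x y}}{2} - 3 A x^{2} e^{x y} + 2 A y^{2} e^{x y}
This must equal f(x, y) identically; expanded, f = - \frac{x^{3} e^{x y}}{2} + 3 x^{2} e^{x y} - 2 y^{2} e^{x y}.
Matching coefficients of the independent functions:
  [x^{2} e^{x y}]:  - 3 A = 3
  [x^{3} e^{x y}]:  \frac{A}{2} = - \frac{1}{2}
  [y^{2} e^{x y}]:  2 A = -2
Solving: A = -1.
Check against the point condition:
  u(0, 0) = -1  ⟹  A = -1  ✓
Hence u(x, y) = - e^{x y}.

Answer: u(x, y) = - e^{x y}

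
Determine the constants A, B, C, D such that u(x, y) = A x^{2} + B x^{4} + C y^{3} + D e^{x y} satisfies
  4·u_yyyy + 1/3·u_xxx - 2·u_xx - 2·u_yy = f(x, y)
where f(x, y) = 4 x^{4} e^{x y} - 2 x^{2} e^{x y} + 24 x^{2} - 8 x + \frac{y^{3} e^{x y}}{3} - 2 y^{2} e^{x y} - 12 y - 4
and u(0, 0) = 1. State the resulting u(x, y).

Substitute the ansatz u = A x^{2} + B x^{4} + C y^{3} + D e^{x y} into the left-hand side.
Derivatives of the ansatz:
  u_yyyy = D x^{4} e^{x y}
  u_xxx = 24 B x + D y^{3} e^{x y}
  u_xx = 2 A + 12 B x^{2} + D y^{2} e^{x y}
  u_yy = 6 C y + D x^{2} e^{x y}
Term by term:
  4·u_yyyy = 4 D x^{4} e^{x y}
  1/3·u_xxx = 8 B x + \frac{D y^{3} e^{x y}}{3}
  -2·u_xx = - 4 A - 24 B x^{2} - 2 D y^{2} e^{x y}
  -2·u_yy = - 12 C y - 2 D x^{2} e^{x y}
So the left-hand side equals
  - 4 A - 24 B x^{2} + 8 B x - 12 C y + 4 D x^{4} e^{x y} - 2 D x^{2} e^{x y} + \frac{D y^{3} e^{x y}}{3} - 2 D y^{2} e^{x y}
This must equal f(x, y) = 4 x^{4} e^{x y} - 2 x^{2} e^{x y} + 24 x^{2} - 8 x + \frac{y^{3} e^{x y}}{3} - 2 y^{2} e^{x y} - 12 y - 4 identically.
Matching coefficients of the independent functions:
  [constant term]:  - 4 A = -4
  [x]:  8 B = -8
  [x^{2}]:  - 24 B = 24
  [y]:  - 12 C = -12
  [x^{2} e^{x y}, y^{2} e^{x y}]:  - 2 D = -2
  [x^{4} e^{x y}]:  4 D = 4
  [y^{3} e^{x y}]:  \frac{D}{3} = \frac{1}{3}
Solving: A = 1, B = -1, C = 1, D = 1.
Check against the point condition:
  u(0, 0) = 1  ⟹  D = 1  ✓
Hence u(x, y) = - x^{4} + x^{2} + y^{3} + e^{x y}.

Answer: u(x, y) = - x^{4} + x^{2} + y^{3} + e^{x y}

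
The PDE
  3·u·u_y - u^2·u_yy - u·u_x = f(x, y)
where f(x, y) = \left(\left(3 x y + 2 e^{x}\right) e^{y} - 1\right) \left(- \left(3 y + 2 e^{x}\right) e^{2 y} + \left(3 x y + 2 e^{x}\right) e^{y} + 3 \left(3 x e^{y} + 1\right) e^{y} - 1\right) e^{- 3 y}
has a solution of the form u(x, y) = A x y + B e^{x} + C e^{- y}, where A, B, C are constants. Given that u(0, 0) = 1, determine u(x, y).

Substitute the ansatz u = A x y + B e^{x} + C e^{- y} into the left-hand side.
Derivatives of the ansatz:
  u_y = A x - C e^{- y}
  u_yy = C e^{- y}
  u_x = A y + B e^{x}
Term by term:
  3·u·u_y = 3 A^{2} x^{2} y + 3 A B x e^{x} - 3 A C x y e^{- y} + 3 A C x e^{- y} - 3 B C e^{x} e^{- y} - 3 C^{2} e^{- 2 y}
  -u^2·u_yy = - A^{2} C x^{2} y^{2} e^{- y} - 2 A B C x y e^{x} e^{- y} - 2 A C^{2} x y e^{- 2 y} - B^{2} C e^{2 x} e^{- y} - 2 B C^{2} e^{x} e^{- 2 y} - C^{3} e^{- 3 y}
  -u·u_x = - A^{2} x y^{2} - A B x y e^{x} - A B y e^{x} - A C y e^{- y} - B^{2} e^{2 x} - B C e^{x} e^{- y}
So the left-hand side equals
  - A^{2} C x^{2} y^{2} e^{- y} + 3 A^{2} x^{2} y - A^{2} x y^{2} - 2 A B C x y e^{x} e^{- y} - A B x y e^{x} + 3 A B x e^{x} - A B y e^{x} - 2 A C^{2} x y e^{- 2 y} - 3 A C x y e^{- y} + 3 A C x e^{- y} - A C y e^{- y} - B^{2} C e^{2 x} e^{- y} - B^{2} e^{2 x} - 2 B C^{2} e^{x} e^{- 2 y} - 4 B C e^{x} e^{- y} - C^{3} e^{- 3 y} - 3 C^{2} e^{- 2 y}
This must equal f(x, y) identically; expanded, f = 9 x^{2} y^{2} e^{- y} + 27 x^{2} y - 9 x y^{2} - 6 x y e^{x} + 12 x y e^{x} e^{- y} + 9 x y e^{- y} - 6 x y e^{- 2 y} + 18 x e^{x} - 9 x e^{- y} - 6 y e^{x} + 3 y e^{- y} - 4 e^{2 x} + 4 e^{2 x} e^{- y} + 8 e^{x} e^{- y} - 4 e^{x} e^{- 2 y} - 3 e^{- 2 y} + e^{- 3 y}.
Matching coefficients of the independent functions:
(each divided by its leading coefficient; functions giving the same equation are listed together)
  [x y^{2}, x^{2} y]:  A^{2} - 9 = 0
  [x e^{x}, y e^{x}, x y e^{x}]:  A B - 6 = 0
  [x e^{- y}, y e^{- y}, x y e^{- y}]:  A C + 3 = 0
  [e^{x} e^{- 2 y}]:  B C^{2} - 2 = 0
  [e^{x} e^{- y}]:  B C + 2 = 0
  [e^{2 x} e^{- y}]:  B^{2} C + 4 = 0
  [x y e^{- 2 y}]:  A C^{2} - 3 = 0
  [x^{2} y^{2} e^{- y}]:  A^{2} C + 9 = 0
  [x y e^{x} e^{- y}]:  A B C + 6 = 0
  [e^{2 x}]:  B^{2} - 4 = 0
  [e^{- 3 y}]:  C^{3} + 1 = 0
  [e^{- 2 y}]:  C^{2} - 1 = 0
Solving: A = 3, B = 2, C = -1.
Check against the point condition:
  u(0, 0) = 1  ⟹  B + C = 1  ✓
Hence u(x, y) = 3 x y + 2 e^{x} - e^{- y}.

Answer: u(x, y) = 3 x y + 2 e^{x} - e^{- y}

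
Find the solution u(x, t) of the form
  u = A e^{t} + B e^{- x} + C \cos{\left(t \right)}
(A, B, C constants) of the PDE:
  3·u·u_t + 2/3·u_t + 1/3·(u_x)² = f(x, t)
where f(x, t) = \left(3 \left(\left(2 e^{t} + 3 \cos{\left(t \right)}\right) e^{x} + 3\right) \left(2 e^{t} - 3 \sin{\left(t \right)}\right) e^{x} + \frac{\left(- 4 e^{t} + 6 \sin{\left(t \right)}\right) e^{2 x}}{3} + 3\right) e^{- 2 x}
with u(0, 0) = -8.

Substitute the ansatz u = A e^{t} + B e^{- x} + C \cos{\left(t \right)} into the left-hand side.
Derivatives of the ansatz:
  u_t = A e^{t} - C \sin{\left(t \right)}
  u_x = - B e^{- x}
Term by term:
  3·u·u_t = 3 A^{2} e^{2 t} + 3 A B e^{t} e^{- x} - 3 A C e^{t} \sin{\left(t \right)} + 3 A C e^{t} \cos{\left(t \right)} - 3 B C e^{- x} \sin{\left(t \right)} - 3 C^{2} \sin{\left(t \right)} \cos{\left(t \right)}
  2/3·u_t = \frac{2 A e^{t}}{3} - \frac{2 C \sin{\left(t \right)}}{3}
  1/3·(u_x)² = \frac{B^{2} e^{- 2 x}}{3}
So the left-hand side equals
  3 A^{2} e^{2 t} + 3 A B e^{t} e^{- x} - 3 A C e^{t} \sin{\left(t \right)} + 3 A C e^{t} \cos{\left(t \right)} + \frac{2 A e^{t}}{3} + \frac{B^{2} e^{- 2 x}}{3} - 3 B C e^{- x} \sin{\left(t \right)} - 3 C^{2} \sin{\left(t \right)} \cos{\left(t \right)} - \frac{2 C \sin{\left(t \right)}}{3}
This must equal f(x, t) identically; expanded, f = 12 e^{2 t} - 18 e^{t} \sin{\left(t \right)} + 18 e^{t} \cos{\left(t \right)} - \frac{4 e^{t}}{3} + 18 e^{t} e^{- x} - 27 \sin{\left(t \right)} \cos{\left(t \right)} + 2 \sin{\left(t \right)} - 27 e^{- x} \sin{\left(t \right)} + 3 e^{- 2 x}.
Matching coefficients of the independent functions:
  [e^{t} e^{- x}]:  3 A B = 18
  [e^{t} \sin{\left(t \right)}]:  - 3 A C = -18
  [e^{t} \cos{\left(t \right)}]:  3 A C = 18
  [e^{- x} \sin{\left(t \right)}]:  - 3 B C = -27
  [\sin{\left(t \right)} \cos{\left(t \right)}]:  - 3 C^{2} = -27
  [e^{t}]:  \frac{2 A}{3} = - \frac{4}{3}
  [e^{2 t}]:  3 A^{2} = 12
  [e^{- 2 x}]:  \frac{B^{2}}{3} = 3
  [\sin{\left(t \right)}]:  - \frac{2 C}{3} = 2
Solving: A = -2, B = -3, C = -3.
Check against the point condition:
  u(0, 0) = -8  ⟹  A + B + C = -8  ✓
Hence u(x, t) = - 2 e^{t} - 3 \cos{\left(t \right)} - 3 e^{- x}.

Answer: u(x, t) = - 2 e^{t} - 3 \cos{\left(t \right)} - 3 e^{- x}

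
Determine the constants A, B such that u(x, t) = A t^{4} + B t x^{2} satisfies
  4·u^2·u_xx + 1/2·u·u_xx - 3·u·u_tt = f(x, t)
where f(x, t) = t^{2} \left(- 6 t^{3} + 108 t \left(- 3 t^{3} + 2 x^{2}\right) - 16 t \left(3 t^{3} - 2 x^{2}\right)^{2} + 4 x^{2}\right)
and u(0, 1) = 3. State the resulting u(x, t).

Substitute the ansatz u = A t^{4} + B t x^{2} into the left-hand side.
Derivatives of the ansatz:
  u_xx = 2 B t
  u_tt = 12 A t^{2}
Term by term:
  4·u^2·u_xx = 8 A^{2} B t^{9} + 16 A B^{2} t^{6} x^{2} + 8 B^{3} t^{3} x^{4}
  1/2·u·u_xx = A B t^{5} + B^{2} t^{2} x^{2}
  -3·u·u_tt = - 36 A^{2} t^{6} - 36 A B t^{3} x^{2}
So the left-hand side equals
  8 A^{2} B t^{9} - 36 A^{2} t^{6} + 16 A B^{2} t^{6} x^{2} + A B t^{5} - 36 A B t^{3} x^{2} + 8 B^{3} t^{3} x^{4} + B^{2} t^{2} x^{2}
This must equal f(x, t) identically; expanded, f = - 144 t^{9} + 192 t^{6} x^{2} - 324 t^{6} - 6 t^{5} - 64 t^{3} x^{4} + 216 t^{3} x^{2} + 4 t^{2} x^{2}.
Matching coefficients of the independent functions:
  [t^{5}]:  A B = -6
  [t^{6}]:  - 36 A^{2} = -324
  [t^{9}]:  8 A^{2} B = -144
  [t^{2} x^{2}]:  B^{2} = 4
  [t^{3} x^{2}]:  - 36 A B = 216
  [t^{3} x^{4}]:  8 B^{3} = -64
  [t^{6} x^{2}]:  16 A B^{2} = 192
Solving: A = 3, B = -2.
Check against the point condition:
  u(0, 1) = 3  ⟹  A = 3  ✓
Hence u(x, t) = 3 t^{4} - 2 t x^{2}.

Answer: u(x, t) = 3 t^{4} - 2 t x^{2}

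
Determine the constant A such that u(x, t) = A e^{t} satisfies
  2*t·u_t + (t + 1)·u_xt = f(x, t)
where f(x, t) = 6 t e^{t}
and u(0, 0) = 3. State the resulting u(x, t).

Answer: u(x, t) = 3 e^{t}

Derivation:
Substitute the ansatz u = A e^{t} into the left-hand side.
Derivatives of the ansatz:
  u_t = A e^{t}
  u_xt = 0
Term by term:
  2*t·u_t = 2 A t e^{t}
  (t + 1)·u_xt = 0
So the left-hand side equals
  2 A t e^{t}
This must equal f(x, t) = 6 t e^{t} identically.
Matching coefficients of the independent functions:
  [t e^{t}]:  2 A = 6
Solving: A = 3.
Check against the point condition:
  u(0, 0) = 3  ⟹  A = 3  ✓
Hence u(x, t) = 3 e^{t}.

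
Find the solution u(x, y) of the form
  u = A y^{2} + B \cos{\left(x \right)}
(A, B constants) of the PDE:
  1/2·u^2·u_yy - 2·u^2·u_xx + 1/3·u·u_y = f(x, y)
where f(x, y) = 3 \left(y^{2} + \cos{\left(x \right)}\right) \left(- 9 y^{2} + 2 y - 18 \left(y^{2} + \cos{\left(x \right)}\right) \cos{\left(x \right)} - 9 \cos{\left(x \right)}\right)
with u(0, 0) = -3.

Substitute the ansatz u = A y^{2} + B \cos{\left(x \right)} into the left-hand side.
Derivatives of the ansatz:
  u_yy = 2 A
  u_xx = - B \cos{\left(x \right)}
  u_y = 2 A y
Term by term:
  1/2·u^2·u_yy = A^{3} y^{4} + 2 A^{2} B y^{2} \cos{\left(x \right)} + A B^{2} \cos^{2}{\left(x \right)}
  -2·u^2·u_xx = 2 A^{2} B y^{4} \cos{\left(x \right)} + 4 A B^{2} y^{2} \cos^{2}{\left(x \right)} + 2 B^{3} \cos^{3}{\left(x \right)}
  1/3·u·u_y = \frac{2 A^{2} y^{3}}{3} + \frac{2 A B y \cos{\left(x \right)}}{3}
So the left-hand side equals
  A^{3} y^{4} + 2 A^{2} B y^{4} \cos{\left(x \right)} + 2 A^{2} B y^{2} \cos{\left(x \right)} + \frac{2 A^{2} y^{3}}{3} + 4 A B^{2} y^{2} \cos^{2}{\left(x \right)} + A B^{2} \cos^{2}{\left(x \right)} + \frac{2 A B y \cos{\left(x \right)}}{3} + 2 B^{3} \cos^{3}{\left(x \right)}
This must equal f(x, y) identically; expanded, f = - 54 y^{4} \cos{\left(x \right)} - 27 y^{4} + 6 y^{3} - 108 y^{2} \cos^{2}{\left(x \right)} - 54 y^{2} \cos{\left(x \right)} + 6 y \cos{\left(x \right)} - 54 \cos^{3}{\left(x \right)} - 27 \cos^{2}{\left(x \right)}.
Matching coefficients of the independent functions:
  [y^{3}]:  \frac{2 A^{2}}{3} = 6
  [y^{4}]:  A^{3} = -27
  [y \cos{\left(x \right)}]:  \frac{2 A B}{3} = 6
  [y^{2} \cos{\left(x \right)}, y^{4} \cos{\left(x \right)}]:  2 A^{2} B = -54
  [y^{2} \cos^{2}{\left(x \right)}]:  4 A B^{2} = -108
  [\cos^{2}{\left(x \right)}]:  A B^{2} = -27
  [\cos^{3}{\left(x \right)}]:  2 B^{3} = -54
Solving: A = -3, B = -3.
Check against the point condition:
  u(0, 0) = -3  ⟹  B = -3  ✓
Hence u(x, y) = - 3 y^{2} - 3 \cos{\left(x \right)}.

Answer: u(x, y) = - 3 y^{2} - 3 \cos{\left(x \right)}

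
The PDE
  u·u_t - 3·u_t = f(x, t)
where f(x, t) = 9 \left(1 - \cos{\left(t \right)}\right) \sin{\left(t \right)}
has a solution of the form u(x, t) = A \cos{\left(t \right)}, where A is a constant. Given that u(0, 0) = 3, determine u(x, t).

Answer: u(x, t) = 3 \cos{\left(t \right)}

Derivation:
Substitute the ansatz u = A \cos{\left(t \right)} into the left-hand side.
Derivatives of the ansatz:
  u_t = - A \sin{\left(t \right)}
Term by term:
  u·u_t = - A^{2} \sin{\left(t \right)} \cos{\left(t \right)}
  -3·u_t = 3 A \sin{\left(t \right)}
So the left-hand side equals
  - A^{2} \sin{\left(t \right)} \cos{\left(t \right)} + 3 A \sin{\left(t \right)}
This must equal f(x, t) identically; expanded, f = - 9 \sin{\left(t \right)} \cos{\left(t \right)} + 9 \sin{\left(t \right)}.
Matching coefficients of the independent functions:
  [\sin{\left(t \right)} \cos{\left(t \right)}]:  - A^{2} = -9
  [\sin{\left(t \right)}]:  3 A = 9
Solving: A = 3.
Check against the point condition:
  u(0, 0) = 3  ⟹  A = 3  ✓
Hence u(x, t) = 3 \cos{\left(t \right)}.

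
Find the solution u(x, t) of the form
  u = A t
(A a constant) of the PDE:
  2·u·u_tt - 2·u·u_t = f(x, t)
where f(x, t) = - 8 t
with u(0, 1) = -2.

Substitute the ansatz u = A t into the left-hand side.
Derivatives of the ansatz:
  u_tt = 0
  u_t = A
Term by term:
  2·u·u_tt = 0
  -2·u·u_t = - 2 A^{2} t
So the left-hand side equals
  - 2 A^{2} t
This must equal f(x, t) = - 8 t identically.
Matching coefficients of the independent functions:
  [t]:  - 2 A^{2} = -8
These equations allow (A) = (-2) or (2).
Impose the point condition(s):
  u(0, 1) = -2  ⟹  A = -2
Only A = -2 satisfies everything.
Hence u(x, t) = - 2 t.

Answer: u(x, t) = - 2 t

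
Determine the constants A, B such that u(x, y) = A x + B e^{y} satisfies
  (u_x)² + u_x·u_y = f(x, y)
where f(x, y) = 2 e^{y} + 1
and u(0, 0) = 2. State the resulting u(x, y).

Answer: u(x, y) = x + 2 e^{y}

Derivation:
Substitute the ansatz u = A x + B e^{y} into the left-hand side.
Derivatives of the ansatz:
  u_x = A
  u_y = B e^{y}
Term by term:
  (u_x)² = A^{2}
  u_x·u_y = A B e^{y}
So the left-hand side equals
  A^{2} + A B e^{y}
This must equal f(x, y) = 2 e^{y} + 1 identically.
Matching coefficients of the independent functions:
  [constant term]:  A^{2} = 1
  [e^{y}]:  A B = 2
These equations allow (A, B) = (-1, -2) or (1, 2).
Impose the point condition(s):
  u(0, 0) = 2  ⟹  B = 2
Only A = 1, B = 2 satisfies everything.
Hence u(x, y) = x + 2 e^{y}.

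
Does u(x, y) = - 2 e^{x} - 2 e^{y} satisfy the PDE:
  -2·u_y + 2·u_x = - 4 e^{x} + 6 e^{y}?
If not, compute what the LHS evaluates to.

Evaluate each term of the left-hand side for u = - 2 e^{x} - 2 e^{y}.
Derivatives:
  u_y = - 2 e^{y}
  u_x = - 2 e^{x}
Terms:
  -2·u_y = 4 e^{y}
  2·u_x = - 4 e^{x}
Sum: LHS = - 4 e^{x} + 4 e^{y}
Given right-hand side: - 4 e^{x} + 6 e^{y}. Difference LHS − RHS = - 2 e^{y} ≠ 0, so u is not a solution.

Answer: No, the LHS evaluates to - 4 e^{x} + 4 e^{y}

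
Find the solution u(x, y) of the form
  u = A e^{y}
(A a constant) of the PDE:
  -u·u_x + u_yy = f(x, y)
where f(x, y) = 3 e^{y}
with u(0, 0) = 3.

Substitute the ansatz u = A e^{y} into the left-hand side.
Derivatives of the ansatz:
  u_x = 0
  u_yy = A e^{y}
Term by term:
  -u·u_x = 0
  u_yy = A e^{y}
So the left-hand side equals
  A e^{y}
This must equal f(x, y) = 3 e^{y} identically.
Matching coefficients of the independent functions:
  [e^{y}]:  A = 3
Solving: A = 3.
Check against the point condition:
  u(0, 0) = 3  ⟹  A = 3  ✓
Hence u(x, y) = 3 e^{y}.

Answer: u(x, y) = 3 e^{y}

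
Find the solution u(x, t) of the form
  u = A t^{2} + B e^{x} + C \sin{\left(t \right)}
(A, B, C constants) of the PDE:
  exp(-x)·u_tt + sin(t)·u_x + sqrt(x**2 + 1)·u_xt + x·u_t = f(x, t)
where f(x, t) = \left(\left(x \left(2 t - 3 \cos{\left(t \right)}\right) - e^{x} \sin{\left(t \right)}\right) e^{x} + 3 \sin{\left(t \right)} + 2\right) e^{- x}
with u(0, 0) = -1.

Substitute the ansatz u = A t^{2} + B e^{x} + C \sin{\left(t \right)} into the left-hand side.
Derivatives of the ansatz:
  u_tt = 2 A - C \sin{\left(t \right)}
  u_x = B e^{x}
  u_xt = 0
  u_t = 2 A t + C \cos{\left(t \right)}
Term by term:
  exp(-x)·u_tt = 2 A e^{- x} - C e^{- x} \sin{\left(t \right)}
  sin(t)·u_x = B e^{x} \sin{\left(t \right)}
  sqrt(x**2 + 1)·u_xt = 0
  x·u_t = 2 A t x + C x \cos{\left(t \right)}
So the left-hand side equals
  2 A t x + 2 A e^{- x} + B e^{x} \sin{\left(t \right)} + C x \cos{\left(t \right)} - C e^{- x} \sin{\left(t \right)}
This must equal f(x, t) identically; expanded, f = 2 t x - 3 x \cos{\left(t \right)} - e^{x} \sin{\left(t \right)} + 3 e^{- x} \sin{\left(t \right)} + 2 e^{- x}.
Matching coefficients of the independent functions:
  [t x, e^{- x}]:  2 A = 2
  [x \cos{\left(t \right)}]:  C = -3
  [e^{- x} \sin{\left(t \right)}]:  - C = 3
  [e^{x} \sin{\left(t \right)}]:  B = -1
Solving: A = 1, B = -1, C = -3.
Check against the point condition:
  u(0, 0) = -1  ⟹  B = -1  ✓
Hence u(x, t) = t^{2} - e^{x} - 3 \sin{\left(t \right)}.

Answer: u(x, t) = t^{2} - e^{x} - 3 \sin{\left(t \right)}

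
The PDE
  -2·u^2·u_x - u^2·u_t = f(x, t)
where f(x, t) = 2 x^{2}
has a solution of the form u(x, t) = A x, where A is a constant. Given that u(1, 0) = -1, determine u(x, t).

Substitute the ansatz u = A x into the left-hand side.
Derivatives of the ansatz:
  u_x = A
  u_t = 0
Term by term:
  -2·u^2·u_x = - 2 A^{3} x^{2}
  -u^2·u_t = 0
So the left-hand side equals
  - 2 A^{3} x^{2}
This must equal f(x, t) = 2 x^{2} identically.
Matching coefficients of the independent functions:
  [x^{2}]:  - 2 A^{3} = 2
Solving: A = -1.
Check against the point condition:
  u(1, 0) = -1  ⟹  A = -1  ✓
Hence u(x, t) = - x.

Answer: u(x, t) = - x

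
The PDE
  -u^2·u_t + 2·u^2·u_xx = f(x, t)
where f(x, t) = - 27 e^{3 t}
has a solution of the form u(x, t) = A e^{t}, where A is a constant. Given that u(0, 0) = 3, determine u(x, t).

Substitute the ansatz u = A e^{t} into the left-hand side.
Derivatives of the ansatz:
  u_t = A e^{t}
  u_xx = 0
Term by term:
  -u^2·u_t = - A^{3} e^{3 t}
  2·u^2·u_xx = 0
So the left-hand side equals
  - A^{3} e^{3 t}
This must equal f(x, t) = - 27 e^{3 t} identically.
Matching coefficients of the independent functions:
  [e^{3 t}]:  - A^{3} = -27
Solving: A = 3.
Check against the point condition:
  u(0, 0) = 3  ⟹  A = 3  ✓
Hence u(x, t) = 3 e^{t}.

Answer: u(x, t) = 3 e^{t}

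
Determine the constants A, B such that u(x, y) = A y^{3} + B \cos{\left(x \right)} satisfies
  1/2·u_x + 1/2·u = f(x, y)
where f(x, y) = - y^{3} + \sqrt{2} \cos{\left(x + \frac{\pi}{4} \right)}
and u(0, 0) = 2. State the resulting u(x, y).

Substitute the ansatz u = A y^{3} + B \cos{\left(x \right)} into the left-hand side.
Derivatives of the ansatz:
  u_x = - B \sin{\left(x \right)}
Term by term:
  1/2·u_x = - \frac{B \sin{\left(x \right)}}{2}
  1/2·u = \frac{A y^{3}}{2} + \frac{B \cos{\left(x \right)}}{2}
So the left-hand side equals
  \frac{A y^{3}}{2} - \frac{B \sin{\left(x \right)}}{2} + \frac{B \cos{\left(x \right)}}{2}
This must equal f(x, y) identically; expanded, f = - y^{3} - \sin{\left(x \right)} + \cos{\left(x \right)}.
Matching coefficients of the independent functions:
  [y^{3}]:  \frac{A}{2} = -1
  [\sin{\left(x \right)}]:  - \frac{B}{2} = -1
  [\cos{\left(x \right)}]:  \frac{B}{2} = 1
Solving: A = -2, B = 2.
Check against the point condition:
  u(0, 0) = 2  ⟹  B = 2  ✓
Hence u(x, y) = - 2 y^{3} + 2 \cos{\left(x \right)}.

Answer: u(x, y) = - 2 y^{3} + 2 \cos{\left(x \right)}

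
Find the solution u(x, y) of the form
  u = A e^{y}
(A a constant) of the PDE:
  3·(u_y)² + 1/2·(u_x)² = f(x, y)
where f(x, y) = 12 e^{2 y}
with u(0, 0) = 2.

Substitute the ansatz u = A e^{y} into the left-hand side.
Derivatives of the ansatz:
  u_y = A e^{y}
  u_x = 0
Term by term:
  3·(u_y)² = 3 A^{2} e^{2 y}
  1/2·(u_x)² = 0
So the left-hand side equals
  3 A^{2} e^{2 y}
This must equal f(x, y) = 12 e^{2 y} identically.
Matching coefficients of the independent functions:
  [e^{2 y}]:  3 A^{2} = 12
These equations allow (A) = (-2) or (2).
Impose the point condition(s):
  u(0, 0) = 2  ⟹  A = 2
Only A = 2 satisfies everything.
Hence u(x, y) = 2 e^{y}.

Answer: u(x, y) = 2 e^{y}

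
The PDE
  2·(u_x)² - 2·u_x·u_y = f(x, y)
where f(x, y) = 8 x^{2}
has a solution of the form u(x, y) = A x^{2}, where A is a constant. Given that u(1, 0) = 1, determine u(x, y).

Substitute the ansatz u = A x^{2} into the left-hand side.
Derivatives of the ansatz:
  u_x = 2 A x
  u_y = 0
Term by term:
  2·(u_x)² = 8 A^{2} x^{2}
  -2·u_x·u_y = 0
So the left-hand side equals
  8 A^{2} x^{2}
This must equal f(x, y) = 8 x^{2} identically.
Matching coefficients of the independent functions:
  [x^{2}]:  8 A^{2} = 8
These equations allow (A) = (-1) or (1).
Impose the point condition(s):
  u(1, 0) = 1  ⟹  A = 1
Only A = 1 satisfies everything.
Hence u(x, y) = x^{2}.

Answer: u(x, y) = x^{2}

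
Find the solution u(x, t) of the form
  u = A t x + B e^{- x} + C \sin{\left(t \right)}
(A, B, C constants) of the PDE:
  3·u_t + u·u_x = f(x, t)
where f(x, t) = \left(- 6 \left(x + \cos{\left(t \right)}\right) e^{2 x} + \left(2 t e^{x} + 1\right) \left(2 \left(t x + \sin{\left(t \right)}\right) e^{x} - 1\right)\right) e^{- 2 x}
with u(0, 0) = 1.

Substitute the ansatz u = A t x + B e^{- x} + C \sin{\left(t \right)} into the left-hand side.
Derivatives of the ansatz:
  u_t = A x + C \cos{\left(t \right)}
  u_x = A t - B e^{- x}
Term by term:
  3·u_t = 3 A x + 3 C \cos{\left(t \right)}
  u·u_x = A^{2} t^{2} x - A B t x e^{- x} + A B t e^{- x} + A C t \sin{\left(t \right)} - B^{2} e^{- 2 x} - B C e^{- x} \sin{\left(t \right)}
So the left-hand side equals
  A^{2} t^{2} x - A B t x e^{- x} + A B t e^{- x} + A C t \sin{\left(t \right)} + 3 A x - B^{2} e^{- 2 x} - B C e^{- x} \sin{\left(t \right)} + 3 C \cos{\left(t \right)}
This must equal f(x, t) identically; expanded, f = 4 t^{2} x + 2 t x e^{- x} + 4 t \sin{\left(t \right)} - 2 t e^{- x} - 6 x - 6 \cos{\left(t \right)} + 2 e^{- x} \sin{\left(t \right)} - e^{- 2 x}.
Matching coefficients of the independent functions:
  [x]:  3 A = -6
  [t e^{- x}]:  A B = -2
  [t \sin{\left(t \right)}]:  A C = 4
  [t^{2} x]:  A^{2} = 4
  [e^{- x} \sin{\left(t \right)}]:  - B C = 2
  [t x e^{- x}]:  - A B = 2
  [e^{- 2 x}]:  - B^{2} = -1
  [\cos{\left(t \right)}]:  3 C = -6
Solving: A = -2, B = 1, C = -2.
Check against the point condition:
  u(0, 0) = 1  ⟹  B = 1  ✓
Hence u(x, t) = - 2 t x - 2 \sin{\left(t \right)} + e^{- x}.

Answer: u(x, t) = - 2 t x - 2 \sin{\left(t \right)} + e^{- x}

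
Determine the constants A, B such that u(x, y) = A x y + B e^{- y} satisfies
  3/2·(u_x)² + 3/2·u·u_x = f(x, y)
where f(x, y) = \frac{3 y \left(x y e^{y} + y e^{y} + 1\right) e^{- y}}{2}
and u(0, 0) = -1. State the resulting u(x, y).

Substitute the ansatz u = A x y + B e^{- y} into the left-hand side.
Derivatives of the ansatz:
  u_x = A y
Term by term:
  3/2·(u_x)² = \frac{3 A^{2} y^{2}}{2}
  3/2·u·u_x = \frac{3 A^{2} x y^{2}}{2} + \frac{3 A B y e^{- y}}{2}
So the left-hand side equals
  \frac{3 A^{2} x y^{2}}{2} + \frac{3 A^{2} y^{2}}{2} + \frac{3 A B y e^{- y}}{2}
This must equal f(x, y) identically; expanded, f = \frac{3 x y^{2}}{2} + \frac{3 y^{2}}{2} + \frac{3 y e^{- y}}{2}.
Matching coefficients of the independent functions:
  [y^{2}, x y^{2}]:  \frac{3 A^{2}}{2} = \frac{3}{2}
  [y e^{- y}]:  \frac{3 A B}{2} = \frac{3}{2}
These equations allow (A, B) = (-1, -1) or (1, 1).
Impose the point condition(s):
  u(0, 0) = -1  ⟹  B = -1
Only A = -1, B = -1 satisfies everything.
Hence u(x, y) = - x y - e^{- y}.

Answer: u(x, y) = - x y - e^{- y}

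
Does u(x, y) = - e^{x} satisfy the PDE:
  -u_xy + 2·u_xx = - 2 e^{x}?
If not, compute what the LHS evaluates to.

Answer: Yes

Derivation:
Evaluate each term of the left-hand side for u = - e^{x}.
Derivatives:
  u_xy = 0
  u_xx = - e^{x}
Terms:
  -u_xy = 0
  2·u_xx = - 2 e^{x}
Sum: LHS = - 2 e^{x}
This is exactly the given right-hand side, so u is a solution.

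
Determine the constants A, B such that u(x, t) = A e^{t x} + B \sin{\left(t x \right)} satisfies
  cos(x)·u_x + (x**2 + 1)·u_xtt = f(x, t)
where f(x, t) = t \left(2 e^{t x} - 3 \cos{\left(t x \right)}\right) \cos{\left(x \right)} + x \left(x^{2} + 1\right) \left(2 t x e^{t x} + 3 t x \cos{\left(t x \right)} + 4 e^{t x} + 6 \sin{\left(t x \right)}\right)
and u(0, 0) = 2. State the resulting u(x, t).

Substitute the ansatz u = A e^{t x} + B \sin{\left(t x \right)} into the left-hand side.
Derivatives of the ansatz:
  u_x = A t e^{t x} + B t \cos{\left(t x \right)}
  u_xtt = A t x^{2} e^{t x} + 2 A x e^{t x} - B t x^{2} \cos{\left(t x \right)} - 2 B x \sin{\left(t x \right)}
Term by term:
  cos(x)·u_x = A t e^{t x} \cos{\left(x \right)} + B t \cos{\left(x \right)} \cos{\left(t x \right)}
  (x**2 + 1)·u_xtt = A t x^{4} e^{t x} + A t x^{2} e^{t x} + 2 A x^{3} e^{t x} + 2 A x e^{t x} - B t x^{4} \cos{\left(t x \right)} - B t x^{2} \cos{\left(t x \right)} - 2 B x^{3} \sin{\left(t x \right)} - 2 B x \sin{\left(t x \right)}
So the left-hand side equals
  A t x^{4} e^{t x} + A t x^{2} e^{t x} + A t e^{t x} \cos{\left(x \right)} + 2 A x^{3} e^{t x} + 2 A x e^{t x} - B t x^{4} \cos{\left(t x \right)} - B t x^{2} \cos{\left(t x \right)} + B t \cos{\left(x \right)} \cos{\left(t x \right)} - 2 B x^{3} \sin{\left(t x \right)} - 2 B x \sin{\left(t x \right)}
This must equal f(x, t) identically; expanded, f = 2 t x^{4} e^{t x} + 3 t x^{4} \cos{\left(t x \right)} + 2 t x^{2} e^{t x} + 3 t x^{2} \cos{\left(t x \right)} + 2 t e^{t x} \cos{\left(x \right)} - 3 t \cos{\left(x \right)} \cos{\left(t x \right)} + 4 x^{3} e^{t x} + 6 x^{3} \sin{\left(t x \right)} + 4 x e^{t x} + 6 x \sin{\left(t x \right)}.
Matching coefficients of the independent functions:
  [x e^{t x}, x^{3} e^{t x}]:  2 A = 4
  [x \sin{\left(t x \right)}, x^{3} \sin{\left(t x \right)}]:  - 2 B = 6
  [t x^{2} e^{t x}, t x^{4} e^{t x}, t e^{t x} \cos{\left(x \right)}]:  A = 2
  [t x^{2} \cos{\left(t x \right)}, t x^{4} \cos{\left(t x \right)}]:  - B = 3
  [t \cos{\left(x \right)} \cos{\left(t x \right)}]:  B = -3
Solving: A = 2, B = -3.
Check against the point condition:
  u(0, 0) = 2  ⟹  A = 2  ✓
Hence u(x, t) = 2 e^{t x} - 3 \sin{\left(t x \right)}.

Answer: u(x, t) = 2 e^{t x} - 3 \sin{\left(t x \right)}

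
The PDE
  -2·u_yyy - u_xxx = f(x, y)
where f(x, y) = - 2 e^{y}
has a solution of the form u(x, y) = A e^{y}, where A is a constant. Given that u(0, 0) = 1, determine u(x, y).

Substitute the ansatz u = A e^{y} into the left-hand side.
Derivatives of the ansatz:
  u_yyy = A e^{y}
  u_xxx = 0
Term by term:
  -2·u_yyy = - 2 A e^{y}
  -u_xxx = 0
So the left-hand side equals
  - 2 A e^{y}
This must equal f(x, y) = - 2 e^{y} identically.
Matching coefficients of the independent functions:
  [e^{y}]:  - 2 A = -2
Solving: A = 1.
Check against the point condition:
  u(0, 0) = 1  ⟹  A = 1  ✓
Hence u(x, y) = e^{y}.

Answer: u(x, y) = e^{y}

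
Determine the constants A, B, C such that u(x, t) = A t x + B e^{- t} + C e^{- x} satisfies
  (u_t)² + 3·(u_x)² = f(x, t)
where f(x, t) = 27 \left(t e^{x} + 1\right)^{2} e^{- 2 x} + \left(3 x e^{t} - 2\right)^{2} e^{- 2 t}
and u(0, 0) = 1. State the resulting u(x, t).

Substitute the ansatz u = A t x + B e^{- t} + C e^{- x} into the left-hand side.
Derivatives of the ansatz:
  u_t = A x - B e^{- t}
  u_x = A t - C e^{- x}
Term by term:
  (u_t)² = A^{2} x^{2} - 2 A B x e^{- t} + B^{2} e^{- 2 t}
  3·(u_x)² = 3 A^{2} t^{2} - 6 A C t e^{- x} + 3 C^{2} e^{- 2 x}
So the left-hand side equals
  3 A^{2} t^{2} + A^{2} x^{2} - 2 A B x e^{- t} - 6 A C t e^{- x} + B^{2} e^{- 2 t} + 3 C^{2} e^{- 2 x}
This must equal f(x, t) identically; expanded, f = 27 t^{2} + 54 t e^{- x} + 9 x^{2} - 12 x e^{- t} + 27 e^{- 2 x} + 4 e^{- 2 t}.
Matching coefficients of the independent functions:
  [t^{2}]:  3 A^{2} = 27
  [x^{2}]:  A^{2} = 9
  [t e^{- x}]:  - 6 A C = 54
  [x e^{- t}]:  - 2 A B = -12
  [e^{- 2 t}]:  B^{2} = 4
  [e^{- 2 x}]:  3 C^{2} = 27
These equations allow (A, B, C) = (-3, -2, 3) or (3, 2, -3).
Impose the point condition(s):
  u(0, 0) = 1  ⟹  B + C = 1
Only A = -3, B = -2, C = 3 satisfies everything.
Hence u(x, t) = - 3 t x + 3 e^{- x} - 2 e^{- t}.

Answer: u(x, t) = - 3 t x + 3 e^{- x} - 2 e^{- t}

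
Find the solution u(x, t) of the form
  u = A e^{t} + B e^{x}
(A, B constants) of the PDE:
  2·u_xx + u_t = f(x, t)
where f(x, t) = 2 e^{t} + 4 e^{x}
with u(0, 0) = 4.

Substitute the ansatz u = A e^{t} + B e^{x} into the left-hand side.
Derivatives of the ansatz:
  u_xx = B e^{x}
  u_t = A e^{t}
Term by term:
  2·u_xx = 2 B e^{x}
  u_t = A e^{t}
So the left-hand side equals
  A e^{t} + 2 B e^{x}
This must equal f(x, t) = 2 e^{t} + 4 e^{x} identically.
Matching coefficients of the independent functions:
  [e^{t}]:  A = 2
  [e^{x}]:  2 B = 4
Solving: A = 2, B = 2.
Check against the point condition:
  u(0, 0) = 4  ⟹  A + B = 4  ✓
Hence u(x, t) = 2 e^{t} + 2 e^{x}.

Answer: u(x, t) = 2 e^{t} + 2 e^{x}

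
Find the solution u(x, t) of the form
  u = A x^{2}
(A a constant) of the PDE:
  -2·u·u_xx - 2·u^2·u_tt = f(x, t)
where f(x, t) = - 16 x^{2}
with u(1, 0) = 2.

Substitute the ansatz u = A x^{2} into the left-hand side.
Derivatives of the ansatz:
  u_xx = 2 A
  u_tt = 0
Term by term:
  -2·u·u_xx = - 4 A^{2} x^{2}
  -2·u^2·u_tt = 0
So the left-hand side equals
  - 4 A^{2} x^{2}
This must equal f(x, t) = - 16 x^{2} identically.
Matching coefficients of the independent functions:
  [x^{2}]:  - 4 A^{2} = -16
These equations allow (A) = (-2) or (2).
Impose the point condition(s):
  u(1, 0) = 2  ⟹  A = 2
Only A = 2 satisfies everything.
Hence u(x, t) = 2 x^{2}.

Answer: u(x, t) = 2 x^{2}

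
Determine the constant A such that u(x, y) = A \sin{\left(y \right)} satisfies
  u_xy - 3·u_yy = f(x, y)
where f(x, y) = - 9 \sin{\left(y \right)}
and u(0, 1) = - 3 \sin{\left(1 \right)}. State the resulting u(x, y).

Substitute the ansatz u = A \sin{\left(y \right)} into the left-hand side.
Derivatives of the ansatz:
  u_xy = 0
  u_yy = - A \sin{\left(y \right)}
Term by term:
  u_xy = 0
  -3·u_yy = 3 A \sin{\left(y \right)}
So the left-hand side equals
  3 A \sin{\left(y \right)}
This must equal f(x, y) = - 9 \sin{\left(y \right)} identically.
Matching coefficients of the independent functions:
  [\sin{\left(y \right)}]:  3 A = -9
Solving: A = -3.
Check against the point condition:
  u(0, 1) = - 3 \sin{\left(1 \right)}  ⟹  A \sin{\left(1 \right)} = - 3 \sin{\left(1 \right)}  ✓
Hence u(x, y) = - 3 \sin{\left(y \right)}.

Answer: u(x, y) = - 3 \sin{\left(y \right)}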